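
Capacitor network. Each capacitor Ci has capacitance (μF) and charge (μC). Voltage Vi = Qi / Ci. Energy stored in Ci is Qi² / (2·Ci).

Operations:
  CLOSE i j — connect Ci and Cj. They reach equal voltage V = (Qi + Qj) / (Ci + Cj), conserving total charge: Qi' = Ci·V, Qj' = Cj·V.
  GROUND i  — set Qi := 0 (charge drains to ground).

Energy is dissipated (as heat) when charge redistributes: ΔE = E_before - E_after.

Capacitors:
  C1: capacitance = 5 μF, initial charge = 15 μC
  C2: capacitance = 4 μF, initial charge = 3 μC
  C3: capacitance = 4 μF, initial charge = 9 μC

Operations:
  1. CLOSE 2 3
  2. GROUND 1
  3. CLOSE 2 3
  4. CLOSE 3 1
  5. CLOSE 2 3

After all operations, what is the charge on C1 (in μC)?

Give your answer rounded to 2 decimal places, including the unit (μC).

Initial: C1(5μF, Q=15μC, V=3.00V), C2(4μF, Q=3μC, V=0.75V), C3(4μF, Q=9μC, V=2.25V)
Op 1: CLOSE 2-3: Q_total=12.00, C_total=8.00, V=1.50; Q2=6.00, Q3=6.00; dissipated=2.250
Op 2: GROUND 1: Q1=0; energy lost=22.500
Op 3: CLOSE 2-3: Q_total=12.00, C_total=8.00, V=1.50; Q2=6.00, Q3=6.00; dissipated=0.000
Op 4: CLOSE 3-1: Q_total=6.00, C_total=9.00, V=0.67; Q3=2.67, Q1=3.33; dissipated=2.500
Op 5: CLOSE 2-3: Q_total=8.67, C_total=8.00, V=1.08; Q2=4.33, Q3=4.33; dissipated=0.694
Final charges: Q1=3.33, Q2=4.33, Q3=4.33

Answer: 3.33 μC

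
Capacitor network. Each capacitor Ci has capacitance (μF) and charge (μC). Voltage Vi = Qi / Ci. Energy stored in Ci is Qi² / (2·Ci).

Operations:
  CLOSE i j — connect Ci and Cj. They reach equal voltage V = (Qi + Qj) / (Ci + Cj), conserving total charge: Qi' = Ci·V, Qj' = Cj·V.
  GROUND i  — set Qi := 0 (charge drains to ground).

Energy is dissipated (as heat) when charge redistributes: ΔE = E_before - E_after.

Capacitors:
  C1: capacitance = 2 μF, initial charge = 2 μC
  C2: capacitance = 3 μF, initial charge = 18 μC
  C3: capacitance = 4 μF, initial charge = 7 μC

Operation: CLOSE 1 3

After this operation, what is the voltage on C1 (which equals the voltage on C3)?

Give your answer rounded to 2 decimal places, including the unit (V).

Initial: C1(2μF, Q=2μC, V=1.00V), C2(3μF, Q=18μC, V=6.00V), C3(4μF, Q=7μC, V=1.75V)
Op 1: CLOSE 1-3: Q_total=9.00, C_total=6.00, V=1.50; Q1=3.00, Q3=6.00; dissipated=0.375

Answer: 1.50 V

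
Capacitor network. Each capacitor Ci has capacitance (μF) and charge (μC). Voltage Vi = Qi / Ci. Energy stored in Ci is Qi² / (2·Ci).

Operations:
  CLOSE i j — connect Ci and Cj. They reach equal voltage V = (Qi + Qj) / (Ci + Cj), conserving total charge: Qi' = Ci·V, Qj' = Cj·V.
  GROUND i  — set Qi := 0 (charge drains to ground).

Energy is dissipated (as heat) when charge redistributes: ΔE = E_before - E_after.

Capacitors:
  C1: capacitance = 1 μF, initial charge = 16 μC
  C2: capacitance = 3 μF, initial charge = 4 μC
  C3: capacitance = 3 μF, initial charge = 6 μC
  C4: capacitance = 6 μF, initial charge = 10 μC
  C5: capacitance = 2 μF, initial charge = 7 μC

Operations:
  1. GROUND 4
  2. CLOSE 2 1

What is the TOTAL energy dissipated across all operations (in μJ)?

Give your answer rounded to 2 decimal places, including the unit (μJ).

Answer: 89.00 μJ

Derivation:
Initial: C1(1μF, Q=16μC, V=16.00V), C2(3μF, Q=4μC, V=1.33V), C3(3μF, Q=6μC, V=2.00V), C4(6μF, Q=10μC, V=1.67V), C5(2μF, Q=7μC, V=3.50V)
Op 1: GROUND 4: Q4=0; energy lost=8.333
Op 2: CLOSE 2-1: Q_total=20.00, C_total=4.00, V=5.00; Q2=15.00, Q1=5.00; dissipated=80.667
Total dissipated: 89.000 μJ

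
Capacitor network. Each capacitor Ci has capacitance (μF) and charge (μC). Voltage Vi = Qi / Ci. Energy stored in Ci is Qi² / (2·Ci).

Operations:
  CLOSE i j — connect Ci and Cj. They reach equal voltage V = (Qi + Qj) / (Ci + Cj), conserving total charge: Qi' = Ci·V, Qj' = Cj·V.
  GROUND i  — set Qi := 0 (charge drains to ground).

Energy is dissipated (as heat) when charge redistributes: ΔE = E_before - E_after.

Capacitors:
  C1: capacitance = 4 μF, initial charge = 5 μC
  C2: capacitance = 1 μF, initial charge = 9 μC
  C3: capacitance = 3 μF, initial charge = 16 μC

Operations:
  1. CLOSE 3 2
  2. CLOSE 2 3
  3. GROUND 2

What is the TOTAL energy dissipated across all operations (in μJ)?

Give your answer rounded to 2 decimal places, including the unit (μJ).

Initial: C1(4μF, Q=5μC, V=1.25V), C2(1μF, Q=9μC, V=9.00V), C3(3μF, Q=16μC, V=5.33V)
Op 1: CLOSE 3-2: Q_total=25.00, C_total=4.00, V=6.25; Q3=18.75, Q2=6.25; dissipated=5.042
Op 2: CLOSE 2-3: Q_total=25.00, C_total=4.00, V=6.25; Q2=6.25, Q3=18.75; dissipated=0.000
Op 3: GROUND 2: Q2=0; energy lost=19.531
Total dissipated: 24.573 μJ

Answer: 24.57 μJ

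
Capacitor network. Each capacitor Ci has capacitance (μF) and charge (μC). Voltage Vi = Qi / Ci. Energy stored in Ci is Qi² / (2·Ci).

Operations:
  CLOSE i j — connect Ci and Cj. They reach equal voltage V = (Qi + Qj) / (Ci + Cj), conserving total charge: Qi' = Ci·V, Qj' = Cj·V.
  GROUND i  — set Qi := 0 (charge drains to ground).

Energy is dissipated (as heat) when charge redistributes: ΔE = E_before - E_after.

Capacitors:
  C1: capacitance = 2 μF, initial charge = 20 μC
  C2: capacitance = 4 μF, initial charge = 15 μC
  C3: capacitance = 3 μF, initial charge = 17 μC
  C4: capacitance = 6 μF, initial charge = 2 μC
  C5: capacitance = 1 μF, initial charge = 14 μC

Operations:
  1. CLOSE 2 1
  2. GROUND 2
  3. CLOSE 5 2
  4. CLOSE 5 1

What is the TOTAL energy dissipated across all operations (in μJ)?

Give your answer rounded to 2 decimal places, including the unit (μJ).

Initial: C1(2μF, Q=20μC, V=10.00V), C2(4μF, Q=15μC, V=3.75V), C3(3μF, Q=17μC, V=5.67V), C4(6μF, Q=2μC, V=0.33V), C5(1μF, Q=14μC, V=14.00V)
Op 1: CLOSE 2-1: Q_total=35.00, C_total=6.00, V=5.83; Q2=23.33, Q1=11.67; dissipated=26.042
Op 2: GROUND 2: Q2=0; energy lost=68.056
Op 3: CLOSE 5-2: Q_total=14.00, C_total=5.00, V=2.80; Q5=2.80, Q2=11.20; dissipated=78.400
Op 4: CLOSE 5-1: Q_total=14.47, C_total=3.00, V=4.82; Q5=4.82, Q1=9.64; dissipated=3.067
Total dissipated: 175.564 μJ

Answer: 175.56 μJ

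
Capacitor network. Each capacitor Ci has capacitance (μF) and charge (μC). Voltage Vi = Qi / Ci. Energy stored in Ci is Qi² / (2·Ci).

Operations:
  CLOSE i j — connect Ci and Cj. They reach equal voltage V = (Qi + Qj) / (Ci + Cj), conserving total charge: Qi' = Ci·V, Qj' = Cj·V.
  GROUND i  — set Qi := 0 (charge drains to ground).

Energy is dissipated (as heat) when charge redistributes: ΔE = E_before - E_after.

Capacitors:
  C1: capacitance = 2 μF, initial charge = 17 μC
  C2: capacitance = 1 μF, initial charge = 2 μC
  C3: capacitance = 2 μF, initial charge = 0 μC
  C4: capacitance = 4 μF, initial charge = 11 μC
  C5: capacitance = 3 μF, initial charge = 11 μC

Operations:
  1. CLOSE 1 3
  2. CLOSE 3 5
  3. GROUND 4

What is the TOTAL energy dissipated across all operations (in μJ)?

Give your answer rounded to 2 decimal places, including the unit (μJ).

Answer: 51.45 μJ

Derivation:
Initial: C1(2μF, Q=17μC, V=8.50V), C2(1μF, Q=2μC, V=2.00V), C3(2μF, Q=0μC, V=0.00V), C4(4μF, Q=11μC, V=2.75V), C5(3μF, Q=11μC, V=3.67V)
Op 1: CLOSE 1-3: Q_total=17.00, C_total=4.00, V=4.25; Q1=8.50, Q3=8.50; dissipated=36.125
Op 2: CLOSE 3-5: Q_total=19.50, C_total=5.00, V=3.90; Q3=7.80, Q5=11.70; dissipated=0.204
Op 3: GROUND 4: Q4=0; energy lost=15.125
Total dissipated: 51.454 μJ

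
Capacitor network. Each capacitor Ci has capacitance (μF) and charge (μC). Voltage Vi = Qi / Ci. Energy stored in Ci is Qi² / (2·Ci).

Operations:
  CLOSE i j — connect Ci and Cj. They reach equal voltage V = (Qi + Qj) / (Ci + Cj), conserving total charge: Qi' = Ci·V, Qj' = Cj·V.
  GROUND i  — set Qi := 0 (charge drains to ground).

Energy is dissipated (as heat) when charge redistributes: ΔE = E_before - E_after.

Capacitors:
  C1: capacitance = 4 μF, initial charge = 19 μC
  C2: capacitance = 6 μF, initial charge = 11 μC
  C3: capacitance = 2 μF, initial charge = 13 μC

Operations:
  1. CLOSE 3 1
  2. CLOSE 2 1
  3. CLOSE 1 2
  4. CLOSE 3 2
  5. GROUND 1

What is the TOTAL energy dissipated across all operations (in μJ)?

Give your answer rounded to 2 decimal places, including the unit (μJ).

Answer: 40.96 μJ

Derivation:
Initial: C1(4μF, Q=19μC, V=4.75V), C2(6μF, Q=11μC, V=1.83V), C3(2μF, Q=13μC, V=6.50V)
Op 1: CLOSE 3-1: Q_total=32.00, C_total=6.00, V=5.33; Q3=10.67, Q1=21.33; dissipated=2.042
Op 2: CLOSE 2-1: Q_total=32.33, C_total=10.00, V=3.23; Q2=19.40, Q1=12.93; dissipated=14.700
Op 3: CLOSE 1-2: Q_total=32.33, C_total=10.00, V=3.23; Q1=12.93, Q2=19.40; dissipated=0.000
Op 4: CLOSE 3-2: Q_total=30.07, C_total=8.00, V=3.76; Q3=7.52, Q2=22.55; dissipated=3.308
Op 5: GROUND 1: Q1=0; energy lost=20.909
Total dissipated: 40.958 μJ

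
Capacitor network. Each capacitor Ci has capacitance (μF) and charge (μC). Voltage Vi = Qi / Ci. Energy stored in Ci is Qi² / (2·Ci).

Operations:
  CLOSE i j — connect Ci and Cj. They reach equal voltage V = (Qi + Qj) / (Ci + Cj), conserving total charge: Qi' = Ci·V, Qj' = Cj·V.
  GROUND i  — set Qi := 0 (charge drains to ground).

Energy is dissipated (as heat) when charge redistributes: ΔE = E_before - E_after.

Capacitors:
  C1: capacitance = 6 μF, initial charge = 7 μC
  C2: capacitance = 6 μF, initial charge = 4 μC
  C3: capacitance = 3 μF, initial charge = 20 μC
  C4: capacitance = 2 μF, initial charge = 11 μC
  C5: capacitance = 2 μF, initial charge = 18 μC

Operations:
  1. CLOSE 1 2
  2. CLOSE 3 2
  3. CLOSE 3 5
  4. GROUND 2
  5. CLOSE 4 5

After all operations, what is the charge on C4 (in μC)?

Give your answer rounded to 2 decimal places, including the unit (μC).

Initial: C1(6μF, Q=7μC, V=1.17V), C2(6μF, Q=4μC, V=0.67V), C3(3μF, Q=20μC, V=6.67V), C4(2μF, Q=11μC, V=5.50V), C5(2μF, Q=18μC, V=9.00V)
Op 1: CLOSE 1-2: Q_total=11.00, C_total=12.00, V=0.92; Q1=5.50, Q2=5.50; dissipated=0.375
Op 2: CLOSE 3-2: Q_total=25.50, C_total=9.00, V=2.83; Q3=8.50, Q2=17.00; dissipated=33.062
Op 3: CLOSE 3-5: Q_total=26.50, C_total=5.00, V=5.30; Q3=15.90, Q5=10.60; dissipated=22.817
Op 4: GROUND 2: Q2=0; energy lost=24.083
Op 5: CLOSE 4-5: Q_total=21.60, C_total=4.00, V=5.40; Q4=10.80, Q5=10.80; dissipated=0.020
Final charges: Q1=5.50, Q2=0.00, Q3=15.90, Q4=10.80, Q5=10.80

Answer: 10.80 μC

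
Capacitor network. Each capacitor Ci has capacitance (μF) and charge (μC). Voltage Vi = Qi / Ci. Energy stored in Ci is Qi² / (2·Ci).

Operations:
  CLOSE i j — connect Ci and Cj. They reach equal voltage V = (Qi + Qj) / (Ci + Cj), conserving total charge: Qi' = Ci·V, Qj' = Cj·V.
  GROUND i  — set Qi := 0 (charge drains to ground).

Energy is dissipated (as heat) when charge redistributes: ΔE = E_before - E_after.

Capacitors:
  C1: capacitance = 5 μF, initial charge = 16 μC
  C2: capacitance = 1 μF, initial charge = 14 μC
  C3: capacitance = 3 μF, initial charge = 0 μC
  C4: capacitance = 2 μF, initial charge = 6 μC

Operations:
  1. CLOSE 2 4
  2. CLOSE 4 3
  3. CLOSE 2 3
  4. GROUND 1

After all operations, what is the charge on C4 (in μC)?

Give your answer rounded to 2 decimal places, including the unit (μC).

Initial: C1(5μF, Q=16μC, V=3.20V), C2(1μF, Q=14μC, V=14.00V), C3(3μF, Q=0μC, V=0.00V), C4(2μF, Q=6μC, V=3.00V)
Op 1: CLOSE 2-4: Q_total=20.00, C_total=3.00, V=6.67; Q2=6.67, Q4=13.33; dissipated=40.333
Op 2: CLOSE 4-3: Q_total=13.33, C_total=5.00, V=2.67; Q4=5.33, Q3=8.00; dissipated=26.667
Op 3: CLOSE 2-3: Q_total=14.67, C_total=4.00, V=3.67; Q2=3.67, Q3=11.00; dissipated=6.000
Op 4: GROUND 1: Q1=0; energy lost=25.600
Final charges: Q1=0.00, Q2=3.67, Q3=11.00, Q4=5.33

Answer: 5.33 μC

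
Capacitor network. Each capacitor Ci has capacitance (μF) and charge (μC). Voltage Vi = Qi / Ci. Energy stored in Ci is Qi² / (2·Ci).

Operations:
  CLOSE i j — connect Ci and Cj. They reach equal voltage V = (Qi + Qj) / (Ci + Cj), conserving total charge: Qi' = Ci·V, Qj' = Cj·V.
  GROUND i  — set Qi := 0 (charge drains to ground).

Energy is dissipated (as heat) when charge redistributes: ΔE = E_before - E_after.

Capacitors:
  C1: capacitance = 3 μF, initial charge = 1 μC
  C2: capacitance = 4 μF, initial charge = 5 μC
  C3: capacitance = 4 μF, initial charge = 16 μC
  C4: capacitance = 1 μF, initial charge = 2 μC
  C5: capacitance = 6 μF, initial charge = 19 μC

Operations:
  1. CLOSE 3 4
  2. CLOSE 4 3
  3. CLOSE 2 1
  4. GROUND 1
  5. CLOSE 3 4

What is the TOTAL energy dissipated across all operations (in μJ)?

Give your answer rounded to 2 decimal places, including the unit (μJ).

Initial: C1(3μF, Q=1μC, V=0.33V), C2(4μF, Q=5μC, V=1.25V), C3(4μF, Q=16μC, V=4.00V), C4(1μF, Q=2μC, V=2.00V), C5(6μF, Q=19μC, V=3.17V)
Op 1: CLOSE 3-4: Q_total=18.00, C_total=5.00, V=3.60; Q3=14.40, Q4=3.60; dissipated=1.600
Op 2: CLOSE 4-3: Q_total=18.00, C_total=5.00, V=3.60; Q4=3.60, Q3=14.40; dissipated=0.000
Op 3: CLOSE 2-1: Q_total=6.00, C_total=7.00, V=0.86; Q2=3.43, Q1=2.57; dissipated=0.720
Op 4: GROUND 1: Q1=0; energy lost=1.102
Op 5: CLOSE 3-4: Q_total=18.00, C_total=5.00, V=3.60; Q3=14.40, Q4=3.60; dissipated=0.000
Total dissipated: 3.422 μJ

Answer: 3.42 μJ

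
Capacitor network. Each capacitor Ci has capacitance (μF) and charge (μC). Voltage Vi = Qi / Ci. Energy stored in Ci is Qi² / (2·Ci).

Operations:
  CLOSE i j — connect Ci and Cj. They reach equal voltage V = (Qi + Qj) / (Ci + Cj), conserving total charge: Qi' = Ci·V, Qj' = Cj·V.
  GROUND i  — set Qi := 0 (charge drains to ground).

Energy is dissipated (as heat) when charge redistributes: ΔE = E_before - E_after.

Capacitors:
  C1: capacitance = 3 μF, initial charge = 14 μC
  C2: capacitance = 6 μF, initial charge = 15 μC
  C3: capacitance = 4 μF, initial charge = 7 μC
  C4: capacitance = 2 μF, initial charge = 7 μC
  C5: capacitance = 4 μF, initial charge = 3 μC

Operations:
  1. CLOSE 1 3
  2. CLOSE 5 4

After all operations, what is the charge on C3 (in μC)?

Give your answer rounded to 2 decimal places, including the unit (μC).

Answer: 12.00 μC

Derivation:
Initial: C1(3μF, Q=14μC, V=4.67V), C2(6μF, Q=15μC, V=2.50V), C3(4μF, Q=7μC, V=1.75V), C4(2μF, Q=7μC, V=3.50V), C5(4μF, Q=3μC, V=0.75V)
Op 1: CLOSE 1-3: Q_total=21.00, C_total=7.00, V=3.00; Q1=9.00, Q3=12.00; dissipated=7.292
Op 2: CLOSE 5-4: Q_total=10.00, C_total=6.00, V=1.67; Q5=6.67, Q4=3.33; dissipated=5.042
Final charges: Q1=9.00, Q2=15.00, Q3=12.00, Q4=3.33, Q5=6.67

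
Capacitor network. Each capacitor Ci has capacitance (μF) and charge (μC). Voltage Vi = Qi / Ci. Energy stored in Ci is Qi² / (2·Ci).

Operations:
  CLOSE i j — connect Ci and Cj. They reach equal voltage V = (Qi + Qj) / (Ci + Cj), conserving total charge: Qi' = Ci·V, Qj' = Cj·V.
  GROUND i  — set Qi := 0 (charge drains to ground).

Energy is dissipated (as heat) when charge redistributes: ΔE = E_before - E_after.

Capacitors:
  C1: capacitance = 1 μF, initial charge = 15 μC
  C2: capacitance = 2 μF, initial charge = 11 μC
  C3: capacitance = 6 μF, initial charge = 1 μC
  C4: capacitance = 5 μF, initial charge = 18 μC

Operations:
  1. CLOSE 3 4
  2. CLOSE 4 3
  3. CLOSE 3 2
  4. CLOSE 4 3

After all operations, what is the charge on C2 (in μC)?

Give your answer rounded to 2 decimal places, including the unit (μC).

Initial: C1(1μF, Q=15μC, V=15.00V), C2(2μF, Q=11μC, V=5.50V), C3(6μF, Q=1μC, V=0.17V), C4(5μF, Q=18μC, V=3.60V)
Op 1: CLOSE 3-4: Q_total=19.00, C_total=11.00, V=1.73; Q3=10.36, Q4=8.64; dissipated=16.074
Op 2: CLOSE 4-3: Q_total=19.00, C_total=11.00, V=1.73; Q4=8.64, Q3=10.36; dissipated=0.000
Op 3: CLOSE 3-2: Q_total=21.36, C_total=8.00, V=2.67; Q3=16.02, Q2=5.34; dissipated=10.675
Op 4: CLOSE 4-3: Q_total=24.66, C_total=11.00, V=2.24; Q4=11.21, Q3=13.45; dissipated=1.213
Final charges: Q1=15.00, Q2=5.34, Q3=13.45, Q4=11.21

Answer: 5.34 μC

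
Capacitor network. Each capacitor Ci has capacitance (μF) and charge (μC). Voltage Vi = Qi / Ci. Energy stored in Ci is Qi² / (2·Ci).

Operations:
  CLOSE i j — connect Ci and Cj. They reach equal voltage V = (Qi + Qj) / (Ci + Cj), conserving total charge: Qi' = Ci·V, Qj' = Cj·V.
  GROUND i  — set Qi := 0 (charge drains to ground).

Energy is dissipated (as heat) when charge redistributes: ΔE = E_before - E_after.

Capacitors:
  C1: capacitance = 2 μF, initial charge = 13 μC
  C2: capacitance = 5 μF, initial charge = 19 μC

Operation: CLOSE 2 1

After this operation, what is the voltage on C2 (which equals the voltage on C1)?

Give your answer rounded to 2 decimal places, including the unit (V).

Initial: C1(2μF, Q=13μC, V=6.50V), C2(5μF, Q=19μC, V=3.80V)
Op 1: CLOSE 2-1: Q_total=32.00, C_total=7.00, V=4.57; Q2=22.86, Q1=9.14; dissipated=5.207

Answer: 4.57 V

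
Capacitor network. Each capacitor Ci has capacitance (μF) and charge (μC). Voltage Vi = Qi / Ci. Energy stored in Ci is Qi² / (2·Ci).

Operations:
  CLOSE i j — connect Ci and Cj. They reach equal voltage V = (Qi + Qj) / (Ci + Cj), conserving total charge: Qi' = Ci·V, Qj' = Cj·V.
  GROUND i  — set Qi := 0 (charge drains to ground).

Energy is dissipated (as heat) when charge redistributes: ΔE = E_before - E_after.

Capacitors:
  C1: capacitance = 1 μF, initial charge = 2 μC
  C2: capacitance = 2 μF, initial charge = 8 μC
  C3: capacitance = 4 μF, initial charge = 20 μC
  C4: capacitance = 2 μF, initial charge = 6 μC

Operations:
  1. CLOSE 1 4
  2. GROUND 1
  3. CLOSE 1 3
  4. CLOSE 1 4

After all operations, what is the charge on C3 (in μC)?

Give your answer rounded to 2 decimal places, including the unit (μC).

Answer: 16.00 μC

Derivation:
Initial: C1(1μF, Q=2μC, V=2.00V), C2(2μF, Q=8μC, V=4.00V), C3(4μF, Q=20μC, V=5.00V), C4(2μF, Q=6μC, V=3.00V)
Op 1: CLOSE 1-4: Q_total=8.00, C_total=3.00, V=2.67; Q1=2.67, Q4=5.33; dissipated=0.333
Op 2: GROUND 1: Q1=0; energy lost=3.556
Op 3: CLOSE 1-3: Q_total=20.00, C_total=5.00, V=4.00; Q1=4.00, Q3=16.00; dissipated=10.000
Op 4: CLOSE 1-4: Q_total=9.33, C_total=3.00, V=3.11; Q1=3.11, Q4=6.22; dissipated=0.593
Final charges: Q1=3.11, Q2=8.00, Q3=16.00, Q4=6.22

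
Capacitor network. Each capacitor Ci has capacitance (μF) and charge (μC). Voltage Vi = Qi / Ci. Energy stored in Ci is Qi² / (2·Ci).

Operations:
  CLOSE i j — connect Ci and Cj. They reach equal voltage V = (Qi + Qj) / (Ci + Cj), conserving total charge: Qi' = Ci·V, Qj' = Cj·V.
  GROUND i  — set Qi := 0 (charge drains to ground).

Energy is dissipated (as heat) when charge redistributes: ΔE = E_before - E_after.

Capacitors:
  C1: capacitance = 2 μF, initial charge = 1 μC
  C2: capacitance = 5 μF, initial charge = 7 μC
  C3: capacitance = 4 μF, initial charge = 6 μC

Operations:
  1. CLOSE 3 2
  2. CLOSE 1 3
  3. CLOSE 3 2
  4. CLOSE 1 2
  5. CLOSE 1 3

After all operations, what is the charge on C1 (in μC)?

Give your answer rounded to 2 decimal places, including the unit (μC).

Answer: 2.58 μC

Derivation:
Initial: C1(2μF, Q=1μC, V=0.50V), C2(5μF, Q=7μC, V=1.40V), C3(4μF, Q=6μC, V=1.50V)
Op 1: CLOSE 3-2: Q_total=13.00, C_total=9.00, V=1.44; Q3=5.78, Q2=7.22; dissipated=0.011
Op 2: CLOSE 1-3: Q_total=6.78, C_total=6.00, V=1.13; Q1=2.26, Q3=4.52; dissipated=0.595
Op 3: CLOSE 3-2: Q_total=11.74, C_total=9.00, V=1.30; Q3=5.22, Q2=6.52; dissipated=0.110
Op 4: CLOSE 1-2: Q_total=8.78, C_total=7.00, V=1.25; Q1=2.51, Q2=6.27; dissipated=0.022
Op 5: CLOSE 1-3: Q_total=7.73, C_total=6.00, V=1.29; Q1=2.58, Q3=5.15; dissipated=0.002
Final charges: Q1=2.58, Q2=6.27, Q3=5.15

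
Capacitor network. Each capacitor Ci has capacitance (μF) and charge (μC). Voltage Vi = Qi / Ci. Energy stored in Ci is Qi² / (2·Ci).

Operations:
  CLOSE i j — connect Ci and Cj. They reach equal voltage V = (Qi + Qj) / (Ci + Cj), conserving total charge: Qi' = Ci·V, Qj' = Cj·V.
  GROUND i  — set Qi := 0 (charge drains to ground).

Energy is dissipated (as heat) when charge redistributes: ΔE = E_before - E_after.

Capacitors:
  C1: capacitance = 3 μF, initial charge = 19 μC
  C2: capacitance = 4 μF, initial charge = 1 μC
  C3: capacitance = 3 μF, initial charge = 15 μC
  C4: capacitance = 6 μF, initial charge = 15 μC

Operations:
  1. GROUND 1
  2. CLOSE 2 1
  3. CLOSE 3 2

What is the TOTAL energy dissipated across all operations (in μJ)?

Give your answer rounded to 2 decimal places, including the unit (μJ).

Answer: 80.44 μJ

Derivation:
Initial: C1(3μF, Q=19μC, V=6.33V), C2(4μF, Q=1μC, V=0.25V), C3(3μF, Q=15μC, V=5.00V), C4(6μF, Q=15μC, V=2.50V)
Op 1: GROUND 1: Q1=0; energy lost=60.167
Op 2: CLOSE 2-1: Q_total=1.00, C_total=7.00, V=0.14; Q2=0.57, Q1=0.43; dissipated=0.054
Op 3: CLOSE 3-2: Q_total=15.57, C_total=7.00, V=2.22; Q3=6.67, Q2=8.90; dissipated=20.222
Total dissipated: 80.442 μJ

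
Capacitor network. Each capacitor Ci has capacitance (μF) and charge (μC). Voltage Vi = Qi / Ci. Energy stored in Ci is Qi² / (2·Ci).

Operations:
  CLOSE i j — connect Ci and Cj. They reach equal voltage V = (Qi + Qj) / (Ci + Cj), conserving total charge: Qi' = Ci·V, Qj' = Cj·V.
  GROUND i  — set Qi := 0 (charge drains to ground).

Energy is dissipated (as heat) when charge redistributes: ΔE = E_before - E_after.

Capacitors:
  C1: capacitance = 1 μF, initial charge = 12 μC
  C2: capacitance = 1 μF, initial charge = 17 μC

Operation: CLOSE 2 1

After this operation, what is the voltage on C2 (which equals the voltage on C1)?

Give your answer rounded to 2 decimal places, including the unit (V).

Initial: C1(1μF, Q=12μC, V=12.00V), C2(1μF, Q=17μC, V=17.00V)
Op 1: CLOSE 2-1: Q_total=29.00, C_total=2.00, V=14.50; Q2=14.50, Q1=14.50; dissipated=6.250

Answer: 14.50 V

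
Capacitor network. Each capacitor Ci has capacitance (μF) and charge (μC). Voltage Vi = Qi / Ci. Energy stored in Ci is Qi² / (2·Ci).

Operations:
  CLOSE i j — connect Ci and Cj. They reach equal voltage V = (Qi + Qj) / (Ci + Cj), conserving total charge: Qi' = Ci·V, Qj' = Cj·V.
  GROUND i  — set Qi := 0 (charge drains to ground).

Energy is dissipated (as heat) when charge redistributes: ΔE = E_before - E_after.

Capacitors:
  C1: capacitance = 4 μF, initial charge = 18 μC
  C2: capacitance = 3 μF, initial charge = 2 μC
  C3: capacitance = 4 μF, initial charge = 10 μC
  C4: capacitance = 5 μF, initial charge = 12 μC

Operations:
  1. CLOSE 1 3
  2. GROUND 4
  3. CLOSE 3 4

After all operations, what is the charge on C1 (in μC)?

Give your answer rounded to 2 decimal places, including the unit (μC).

Answer: 14.00 μC

Derivation:
Initial: C1(4μF, Q=18μC, V=4.50V), C2(3μF, Q=2μC, V=0.67V), C3(4μF, Q=10μC, V=2.50V), C4(5μF, Q=12μC, V=2.40V)
Op 1: CLOSE 1-3: Q_total=28.00, C_total=8.00, V=3.50; Q1=14.00, Q3=14.00; dissipated=4.000
Op 2: GROUND 4: Q4=0; energy lost=14.400
Op 3: CLOSE 3-4: Q_total=14.00, C_total=9.00, V=1.56; Q3=6.22, Q4=7.78; dissipated=13.611
Final charges: Q1=14.00, Q2=2.00, Q3=6.22, Q4=7.78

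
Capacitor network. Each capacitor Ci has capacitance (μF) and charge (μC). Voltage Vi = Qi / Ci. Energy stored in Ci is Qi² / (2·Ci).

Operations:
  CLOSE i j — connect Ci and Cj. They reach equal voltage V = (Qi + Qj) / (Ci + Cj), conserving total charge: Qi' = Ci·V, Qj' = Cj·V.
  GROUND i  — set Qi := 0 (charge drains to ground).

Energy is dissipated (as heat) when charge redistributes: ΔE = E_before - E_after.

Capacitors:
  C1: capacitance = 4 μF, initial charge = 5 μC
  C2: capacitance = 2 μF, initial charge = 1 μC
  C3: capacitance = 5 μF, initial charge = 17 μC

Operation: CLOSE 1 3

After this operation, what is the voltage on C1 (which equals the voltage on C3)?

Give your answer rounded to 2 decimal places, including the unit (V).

Answer: 2.44 V

Derivation:
Initial: C1(4μF, Q=5μC, V=1.25V), C2(2μF, Q=1μC, V=0.50V), C3(5μF, Q=17μC, V=3.40V)
Op 1: CLOSE 1-3: Q_total=22.00, C_total=9.00, V=2.44; Q1=9.78, Q3=12.22; dissipated=5.136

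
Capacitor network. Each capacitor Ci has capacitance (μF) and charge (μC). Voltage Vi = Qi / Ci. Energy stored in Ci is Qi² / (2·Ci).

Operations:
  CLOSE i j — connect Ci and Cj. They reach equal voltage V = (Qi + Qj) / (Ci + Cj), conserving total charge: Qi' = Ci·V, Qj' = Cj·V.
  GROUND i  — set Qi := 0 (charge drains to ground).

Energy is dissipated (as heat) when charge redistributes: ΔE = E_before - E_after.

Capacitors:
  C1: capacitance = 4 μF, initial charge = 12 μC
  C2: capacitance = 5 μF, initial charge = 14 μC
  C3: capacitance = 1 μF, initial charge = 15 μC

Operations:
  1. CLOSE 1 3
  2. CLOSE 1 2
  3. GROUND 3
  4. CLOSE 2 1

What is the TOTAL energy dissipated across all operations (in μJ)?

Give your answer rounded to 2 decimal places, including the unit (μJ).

Answer: 79.69 μJ

Derivation:
Initial: C1(4μF, Q=12μC, V=3.00V), C2(5μF, Q=14μC, V=2.80V), C3(1μF, Q=15μC, V=15.00V)
Op 1: CLOSE 1-3: Q_total=27.00, C_total=5.00, V=5.40; Q1=21.60, Q3=5.40; dissipated=57.600
Op 2: CLOSE 1-2: Q_total=35.60, C_total=9.00, V=3.96; Q1=15.82, Q2=19.78; dissipated=7.511
Op 3: GROUND 3: Q3=0; energy lost=14.580
Op 4: CLOSE 2-1: Q_total=35.60, C_total=9.00, V=3.96; Q2=19.78, Q1=15.82; dissipated=0.000
Total dissipated: 79.691 μJ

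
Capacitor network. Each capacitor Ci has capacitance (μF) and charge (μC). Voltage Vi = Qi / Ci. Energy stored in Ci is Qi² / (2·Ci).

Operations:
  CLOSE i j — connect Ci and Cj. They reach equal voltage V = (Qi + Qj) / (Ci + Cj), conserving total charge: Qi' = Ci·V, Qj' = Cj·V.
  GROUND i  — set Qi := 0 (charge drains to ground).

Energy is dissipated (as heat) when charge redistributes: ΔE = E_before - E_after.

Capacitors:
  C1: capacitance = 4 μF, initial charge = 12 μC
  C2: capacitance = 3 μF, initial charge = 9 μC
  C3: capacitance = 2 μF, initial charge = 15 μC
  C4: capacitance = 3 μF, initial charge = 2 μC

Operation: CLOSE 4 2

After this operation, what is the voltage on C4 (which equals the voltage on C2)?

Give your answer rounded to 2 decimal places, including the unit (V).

Initial: C1(4μF, Q=12μC, V=3.00V), C2(3μF, Q=9μC, V=3.00V), C3(2μF, Q=15μC, V=7.50V), C4(3μF, Q=2μC, V=0.67V)
Op 1: CLOSE 4-2: Q_total=11.00, C_total=6.00, V=1.83; Q4=5.50, Q2=5.50; dissipated=4.083

Answer: 1.83 V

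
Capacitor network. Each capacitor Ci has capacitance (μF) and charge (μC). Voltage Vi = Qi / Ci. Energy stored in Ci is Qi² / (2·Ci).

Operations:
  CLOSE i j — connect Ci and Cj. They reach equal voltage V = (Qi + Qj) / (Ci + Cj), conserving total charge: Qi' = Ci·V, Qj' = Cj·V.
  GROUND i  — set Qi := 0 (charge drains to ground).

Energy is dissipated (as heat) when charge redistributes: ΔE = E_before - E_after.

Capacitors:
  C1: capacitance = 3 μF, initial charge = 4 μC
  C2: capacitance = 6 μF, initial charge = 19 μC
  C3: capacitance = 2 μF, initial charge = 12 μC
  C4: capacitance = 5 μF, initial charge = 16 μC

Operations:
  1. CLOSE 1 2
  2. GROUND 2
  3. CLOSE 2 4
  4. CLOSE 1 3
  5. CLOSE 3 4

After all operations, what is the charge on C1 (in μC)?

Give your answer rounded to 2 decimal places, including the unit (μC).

Answer: 11.80 μC

Derivation:
Initial: C1(3μF, Q=4μC, V=1.33V), C2(6μF, Q=19μC, V=3.17V), C3(2μF, Q=12μC, V=6.00V), C4(5μF, Q=16μC, V=3.20V)
Op 1: CLOSE 1-2: Q_total=23.00, C_total=9.00, V=2.56; Q1=7.67, Q2=15.33; dissipated=3.361
Op 2: GROUND 2: Q2=0; energy lost=19.593
Op 3: CLOSE 2-4: Q_total=16.00, C_total=11.00, V=1.45; Q2=8.73, Q4=7.27; dissipated=13.964
Op 4: CLOSE 1-3: Q_total=19.67, C_total=5.00, V=3.93; Q1=11.80, Q3=7.87; dissipated=7.119
Op 5: CLOSE 3-4: Q_total=15.14, C_total=7.00, V=2.16; Q3=4.33, Q4=10.81; dissipated=4.389
Final charges: Q1=11.80, Q2=8.73, Q3=4.33, Q4=10.81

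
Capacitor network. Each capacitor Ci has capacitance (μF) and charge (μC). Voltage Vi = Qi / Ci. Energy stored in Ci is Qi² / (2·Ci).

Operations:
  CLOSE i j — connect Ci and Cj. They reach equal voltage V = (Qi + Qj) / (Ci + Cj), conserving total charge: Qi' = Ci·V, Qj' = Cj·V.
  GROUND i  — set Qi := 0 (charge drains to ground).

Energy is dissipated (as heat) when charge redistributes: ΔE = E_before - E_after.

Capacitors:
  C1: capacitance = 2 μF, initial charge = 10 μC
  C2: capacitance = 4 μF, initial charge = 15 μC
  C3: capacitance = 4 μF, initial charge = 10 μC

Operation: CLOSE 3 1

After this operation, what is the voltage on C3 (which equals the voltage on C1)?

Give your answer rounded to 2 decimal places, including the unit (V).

Initial: C1(2μF, Q=10μC, V=5.00V), C2(4μF, Q=15μC, V=3.75V), C3(4μF, Q=10μC, V=2.50V)
Op 1: CLOSE 3-1: Q_total=20.00, C_total=6.00, V=3.33; Q3=13.33, Q1=6.67; dissipated=4.167

Answer: 3.33 V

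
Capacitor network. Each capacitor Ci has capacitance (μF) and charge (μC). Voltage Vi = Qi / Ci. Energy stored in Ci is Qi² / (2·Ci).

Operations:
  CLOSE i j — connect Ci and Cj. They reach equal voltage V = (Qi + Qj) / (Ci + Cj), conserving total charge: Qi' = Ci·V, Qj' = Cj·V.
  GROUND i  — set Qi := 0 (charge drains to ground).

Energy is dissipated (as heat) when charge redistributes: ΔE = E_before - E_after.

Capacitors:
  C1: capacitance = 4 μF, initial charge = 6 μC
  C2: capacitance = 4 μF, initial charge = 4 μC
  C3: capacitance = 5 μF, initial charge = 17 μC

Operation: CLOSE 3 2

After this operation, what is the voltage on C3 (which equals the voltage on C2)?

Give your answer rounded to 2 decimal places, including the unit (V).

Answer: 2.33 V

Derivation:
Initial: C1(4μF, Q=6μC, V=1.50V), C2(4μF, Q=4μC, V=1.00V), C3(5μF, Q=17μC, V=3.40V)
Op 1: CLOSE 3-2: Q_total=21.00, C_total=9.00, V=2.33; Q3=11.67, Q2=9.33; dissipated=6.400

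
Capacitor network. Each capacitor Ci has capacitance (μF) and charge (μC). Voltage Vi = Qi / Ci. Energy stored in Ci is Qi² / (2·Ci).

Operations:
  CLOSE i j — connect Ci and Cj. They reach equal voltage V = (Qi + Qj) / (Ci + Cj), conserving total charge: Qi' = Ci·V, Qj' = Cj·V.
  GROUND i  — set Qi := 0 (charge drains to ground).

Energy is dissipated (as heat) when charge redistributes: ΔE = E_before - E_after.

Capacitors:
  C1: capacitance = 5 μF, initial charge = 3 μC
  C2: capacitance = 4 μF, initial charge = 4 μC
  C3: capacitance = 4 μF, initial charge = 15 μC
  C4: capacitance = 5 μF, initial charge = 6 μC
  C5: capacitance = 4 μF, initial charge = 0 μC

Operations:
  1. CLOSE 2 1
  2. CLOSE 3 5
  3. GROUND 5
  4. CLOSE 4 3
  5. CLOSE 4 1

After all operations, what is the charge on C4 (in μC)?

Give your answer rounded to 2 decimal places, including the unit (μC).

Initial: C1(5μF, Q=3μC, V=0.60V), C2(4μF, Q=4μC, V=1.00V), C3(4μF, Q=15μC, V=3.75V), C4(5μF, Q=6μC, V=1.20V), C5(4μF, Q=0μC, V=0.00V)
Op 1: CLOSE 2-1: Q_total=7.00, C_total=9.00, V=0.78; Q2=3.11, Q1=3.89; dissipated=0.178
Op 2: CLOSE 3-5: Q_total=15.00, C_total=8.00, V=1.88; Q3=7.50, Q5=7.50; dissipated=14.062
Op 3: GROUND 5: Q5=0; energy lost=7.031
Op 4: CLOSE 4-3: Q_total=13.50, C_total=9.00, V=1.50; Q4=7.50, Q3=6.00; dissipated=0.506
Op 5: CLOSE 4-1: Q_total=11.39, C_total=10.00, V=1.14; Q4=5.69, Q1=5.69; dissipated=0.652
Final charges: Q1=5.69, Q2=3.11, Q3=6.00, Q4=5.69, Q5=0.00

Answer: 5.69 μC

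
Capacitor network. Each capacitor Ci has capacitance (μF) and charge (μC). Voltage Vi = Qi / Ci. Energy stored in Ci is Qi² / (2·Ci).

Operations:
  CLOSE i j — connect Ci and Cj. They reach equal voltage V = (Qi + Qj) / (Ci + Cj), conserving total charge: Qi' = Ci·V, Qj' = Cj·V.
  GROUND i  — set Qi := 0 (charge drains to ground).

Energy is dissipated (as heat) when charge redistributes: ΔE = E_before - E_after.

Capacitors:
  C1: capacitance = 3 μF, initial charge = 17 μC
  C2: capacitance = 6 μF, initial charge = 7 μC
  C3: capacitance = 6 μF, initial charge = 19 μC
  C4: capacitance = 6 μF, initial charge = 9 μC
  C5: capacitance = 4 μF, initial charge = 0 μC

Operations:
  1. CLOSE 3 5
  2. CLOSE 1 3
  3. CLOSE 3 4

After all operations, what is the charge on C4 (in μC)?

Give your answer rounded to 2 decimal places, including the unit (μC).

Initial: C1(3μF, Q=17μC, V=5.67V), C2(6μF, Q=7μC, V=1.17V), C3(6μF, Q=19μC, V=3.17V), C4(6μF, Q=9μC, V=1.50V), C5(4μF, Q=0μC, V=0.00V)
Op 1: CLOSE 3-5: Q_total=19.00, C_total=10.00, V=1.90; Q3=11.40, Q5=7.60; dissipated=12.033
Op 2: CLOSE 1-3: Q_total=28.40, C_total=9.00, V=3.16; Q1=9.47, Q3=18.93; dissipated=14.188
Op 3: CLOSE 3-4: Q_total=27.93, C_total=12.00, V=2.33; Q3=13.97, Q4=13.97; dissipated=4.111
Final charges: Q1=9.47, Q2=7.00, Q3=13.97, Q4=13.97, Q5=7.60

Answer: 13.97 μC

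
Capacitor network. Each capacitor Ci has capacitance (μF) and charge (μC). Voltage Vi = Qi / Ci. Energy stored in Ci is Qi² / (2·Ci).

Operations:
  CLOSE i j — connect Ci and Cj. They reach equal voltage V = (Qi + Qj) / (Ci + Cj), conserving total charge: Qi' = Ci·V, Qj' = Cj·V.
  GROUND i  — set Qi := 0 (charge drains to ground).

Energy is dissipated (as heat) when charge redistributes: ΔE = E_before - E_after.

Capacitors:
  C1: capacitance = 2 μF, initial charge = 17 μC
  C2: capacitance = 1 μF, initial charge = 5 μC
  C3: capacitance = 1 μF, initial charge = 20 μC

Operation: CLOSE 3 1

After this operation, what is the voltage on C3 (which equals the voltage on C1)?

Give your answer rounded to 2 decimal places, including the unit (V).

Answer: 12.33 V

Derivation:
Initial: C1(2μF, Q=17μC, V=8.50V), C2(1μF, Q=5μC, V=5.00V), C3(1μF, Q=20μC, V=20.00V)
Op 1: CLOSE 3-1: Q_total=37.00, C_total=3.00, V=12.33; Q3=12.33, Q1=24.67; dissipated=44.083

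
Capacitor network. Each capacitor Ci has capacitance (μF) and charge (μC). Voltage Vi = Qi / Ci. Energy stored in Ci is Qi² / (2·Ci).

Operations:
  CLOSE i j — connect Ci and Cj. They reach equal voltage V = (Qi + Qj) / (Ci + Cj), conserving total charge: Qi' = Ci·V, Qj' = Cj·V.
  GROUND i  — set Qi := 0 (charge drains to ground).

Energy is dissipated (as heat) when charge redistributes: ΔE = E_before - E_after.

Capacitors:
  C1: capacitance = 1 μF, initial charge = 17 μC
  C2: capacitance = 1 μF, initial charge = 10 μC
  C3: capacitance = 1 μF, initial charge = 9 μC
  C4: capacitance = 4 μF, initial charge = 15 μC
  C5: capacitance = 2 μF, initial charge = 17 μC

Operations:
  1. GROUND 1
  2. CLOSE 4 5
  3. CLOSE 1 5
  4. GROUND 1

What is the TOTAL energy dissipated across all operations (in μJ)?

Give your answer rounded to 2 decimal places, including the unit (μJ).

Answer: 175.34 μJ

Derivation:
Initial: C1(1μF, Q=17μC, V=17.00V), C2(1μF, Q=10μC, V=10.00V), C3(1μF, Q=9μC, V=9.00V), C4(4μF, Q=15μC, V=3.75V), C5(2μF, Q=17μC, V=8.50V)
Op 1: GROUND 1: Q1=0; energy lost=144.500
Op 2: CLOSE 4-5: Q_total=32.00, C_total=6.00, V=5.33; Q4=21.33, Q5=10.67; dissipated=15.042
Op 3: CLOSE 1-5: Q_total=10.67, C_total=3.00, V=3.56; Q1=3.56, Q5=7.11; dissipated=9.481
Op 4: GROUND 1: Q1=0; energy lost=6.321
Total dissipated: 175.344 μJ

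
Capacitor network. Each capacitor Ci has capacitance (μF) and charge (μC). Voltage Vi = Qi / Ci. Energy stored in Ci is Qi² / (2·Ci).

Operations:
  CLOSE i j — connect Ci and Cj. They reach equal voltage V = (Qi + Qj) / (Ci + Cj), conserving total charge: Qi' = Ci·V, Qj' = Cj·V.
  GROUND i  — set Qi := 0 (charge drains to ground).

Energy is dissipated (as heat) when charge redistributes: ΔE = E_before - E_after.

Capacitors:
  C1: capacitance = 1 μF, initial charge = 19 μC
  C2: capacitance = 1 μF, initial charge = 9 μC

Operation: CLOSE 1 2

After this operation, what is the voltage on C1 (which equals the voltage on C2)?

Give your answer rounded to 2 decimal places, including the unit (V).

Initial: C1(1μF, Q=19μC, V=19.00V), C2(1μF, Q=9μC, V=9.00V)
Op 1: CLOSE 1-2: Q_total=28.00, C_total=2.00, V=14.00; Q1=14.00, Q2=14.00; dissipated=25.000

Answer: 14.00 V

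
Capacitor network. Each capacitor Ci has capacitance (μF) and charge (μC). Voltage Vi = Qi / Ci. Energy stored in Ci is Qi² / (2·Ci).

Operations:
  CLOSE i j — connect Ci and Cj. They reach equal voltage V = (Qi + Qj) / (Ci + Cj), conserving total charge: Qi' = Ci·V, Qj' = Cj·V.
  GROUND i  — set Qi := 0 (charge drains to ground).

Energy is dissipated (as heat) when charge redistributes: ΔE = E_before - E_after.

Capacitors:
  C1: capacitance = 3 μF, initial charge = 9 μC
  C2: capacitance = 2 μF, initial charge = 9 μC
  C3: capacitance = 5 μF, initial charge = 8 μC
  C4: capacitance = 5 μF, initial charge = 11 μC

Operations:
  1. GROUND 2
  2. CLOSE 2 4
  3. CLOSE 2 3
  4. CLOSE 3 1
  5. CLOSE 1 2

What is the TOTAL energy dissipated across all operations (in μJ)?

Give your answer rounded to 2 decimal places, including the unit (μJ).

Answer: 25.73 μJ

Derivation:
Initial: C1(3μF, Q=9μC, V=3.00V), C2(2μF, Q=9μC, V=4.50V), C3(5μF, Q=8μC, V=1.60V), C4(5μF, Q=11μC, V=2.20V)
Op 1: GROUND 2: Q2=0; energy lost=20.250
Op 2: CLOSE 2-4: Q_total=11.00, C_total=7.00, V=1.57; Q2=3.14, Q4=7.86; dissipated=3.457
Op 3: CLOSE 2-3: Q_total=11.14, C_total=7.00, V=1.59; Q2=3.18, Q3=7.96; dissipated=0.001
Op 4: CLOSE 3-1: Q_total=16.96, C_total=8.00, V=2.12; Q3=10.60, Q1=6.36; dissipated=1.859
Op 5: CLOSE 1-2: Q_total=9.54, C_total=5.00, V=1.91; Q1=5.73, Q2=3.82; dissipated=0.167
Total dissipated: 25.734 μJ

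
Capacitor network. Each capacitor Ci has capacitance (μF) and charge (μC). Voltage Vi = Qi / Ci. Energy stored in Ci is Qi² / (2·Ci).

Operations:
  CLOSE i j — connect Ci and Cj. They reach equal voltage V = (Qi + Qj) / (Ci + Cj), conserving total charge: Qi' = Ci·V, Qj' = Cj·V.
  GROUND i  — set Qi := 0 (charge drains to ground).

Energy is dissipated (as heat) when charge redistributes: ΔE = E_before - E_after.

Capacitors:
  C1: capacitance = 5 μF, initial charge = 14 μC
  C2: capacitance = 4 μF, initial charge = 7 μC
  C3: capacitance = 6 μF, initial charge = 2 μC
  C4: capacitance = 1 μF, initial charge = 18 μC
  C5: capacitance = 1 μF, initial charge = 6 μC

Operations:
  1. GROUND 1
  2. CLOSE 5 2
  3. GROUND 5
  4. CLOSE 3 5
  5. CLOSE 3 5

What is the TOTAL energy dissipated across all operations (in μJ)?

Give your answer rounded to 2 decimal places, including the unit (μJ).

Answer: 30.25 μJ

Derivation:
Initial: C1(5μF, Q=14μC, V=2.80V), C2(4μF, Q=7μC, V=1.75V), C3(6μF, Q=2μC, V=0.33V), C4(1μF, Q=18μC, V=18.00V), C5(1μF, Q=6μC, V=6.00V)
Op 1: GROUND 1: Q1=0; energy lost=19.600
Op 2: CLOSE 5-2: Q_total=13.00, C_total=5.00, V=2.60; Q5=2.60, Q2=10.40; dissipated=7.225
Op 3: GROUND 5: Q5=0; energy lost=3.380
Op 4: CLOSE 3-5: Q_total=2.00, C_total=7.00, V=0.29; Q3=1.71, Q5=0.29; dissipated=0.048
Op 5: CLOSE 3-5: Q_total=2.00, C_total=7.00, V=0.29; Q3=1.71, Q5=0.29; dissipated=0.000
Total dissipated: 30.253 μJ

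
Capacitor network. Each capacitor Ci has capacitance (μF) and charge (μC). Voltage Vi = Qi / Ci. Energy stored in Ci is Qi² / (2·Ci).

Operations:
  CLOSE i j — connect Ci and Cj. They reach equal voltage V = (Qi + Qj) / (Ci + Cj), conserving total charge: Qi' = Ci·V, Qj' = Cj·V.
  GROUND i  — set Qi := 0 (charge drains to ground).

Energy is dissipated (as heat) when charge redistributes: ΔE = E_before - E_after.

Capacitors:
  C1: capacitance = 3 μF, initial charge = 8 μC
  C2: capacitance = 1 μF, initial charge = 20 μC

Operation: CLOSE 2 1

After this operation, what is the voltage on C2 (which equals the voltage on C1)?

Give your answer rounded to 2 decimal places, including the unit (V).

Answer: 7.00 V

Derivation:
Initial: C1(3μF, Q=8μC, V=2.67V), C2(1μF, Q=20μC, V=20.00V)
Op 1: CLOSE 2-1: Q_total=28.00, C_total=4.00, V=7.00; Q2=7.00, Q1=21.00; dissipated=112.667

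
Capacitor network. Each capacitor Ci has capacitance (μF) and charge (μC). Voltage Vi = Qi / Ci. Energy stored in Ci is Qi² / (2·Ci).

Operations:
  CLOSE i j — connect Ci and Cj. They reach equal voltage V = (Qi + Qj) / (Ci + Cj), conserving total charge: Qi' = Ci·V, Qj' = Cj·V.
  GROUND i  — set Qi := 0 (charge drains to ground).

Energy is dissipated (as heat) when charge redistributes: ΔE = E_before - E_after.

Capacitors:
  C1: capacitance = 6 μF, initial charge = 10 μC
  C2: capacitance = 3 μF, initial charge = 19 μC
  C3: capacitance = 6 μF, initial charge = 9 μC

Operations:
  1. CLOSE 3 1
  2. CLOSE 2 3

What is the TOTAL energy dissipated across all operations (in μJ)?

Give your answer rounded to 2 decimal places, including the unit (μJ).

Answer: 22.60 μJ

Derivation:
Initial: C1(6μF, Q=10μC, V=1.67V), C2(3μF, Q=19μC, V=6.33V), C3(6μF, Q=9μC, V=1.50V)
Op 1: CLOSE 3-1: Q_total=19.00, C_total=12.00, V=1.58; Q3=9.50, Q1=9.50; dissipated=0.042
Op 2: CLOSE 2-3: Q_total=28.50, C_total=9.00, V=3.17; Q2=9.50, Q3=19.00; dissipated=22.562
Total dissipated: 22.604 μJ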